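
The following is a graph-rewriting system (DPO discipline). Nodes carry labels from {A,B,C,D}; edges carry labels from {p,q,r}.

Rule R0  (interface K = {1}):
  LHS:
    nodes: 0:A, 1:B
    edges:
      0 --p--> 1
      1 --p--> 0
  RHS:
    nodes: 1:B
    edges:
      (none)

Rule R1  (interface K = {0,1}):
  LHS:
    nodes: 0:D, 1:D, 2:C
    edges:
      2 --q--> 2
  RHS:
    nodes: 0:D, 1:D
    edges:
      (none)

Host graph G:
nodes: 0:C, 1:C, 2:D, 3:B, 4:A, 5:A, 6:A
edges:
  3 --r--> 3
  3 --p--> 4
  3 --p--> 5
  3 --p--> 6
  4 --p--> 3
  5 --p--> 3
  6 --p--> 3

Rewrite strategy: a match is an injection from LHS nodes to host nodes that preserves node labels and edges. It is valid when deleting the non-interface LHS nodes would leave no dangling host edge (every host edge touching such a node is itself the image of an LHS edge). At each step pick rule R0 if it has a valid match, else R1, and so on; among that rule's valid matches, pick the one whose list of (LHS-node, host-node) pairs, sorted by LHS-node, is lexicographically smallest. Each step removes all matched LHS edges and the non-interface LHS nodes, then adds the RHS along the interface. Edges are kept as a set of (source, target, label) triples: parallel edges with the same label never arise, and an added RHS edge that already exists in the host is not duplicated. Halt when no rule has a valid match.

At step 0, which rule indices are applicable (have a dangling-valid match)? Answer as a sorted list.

R0: 3 valid matches — {0↦4, 1↦3}, {0↦5, 1↦3}, {0↦6, 1↦3}
R1: no valid match — LHS pattern not found

Answer: [R0]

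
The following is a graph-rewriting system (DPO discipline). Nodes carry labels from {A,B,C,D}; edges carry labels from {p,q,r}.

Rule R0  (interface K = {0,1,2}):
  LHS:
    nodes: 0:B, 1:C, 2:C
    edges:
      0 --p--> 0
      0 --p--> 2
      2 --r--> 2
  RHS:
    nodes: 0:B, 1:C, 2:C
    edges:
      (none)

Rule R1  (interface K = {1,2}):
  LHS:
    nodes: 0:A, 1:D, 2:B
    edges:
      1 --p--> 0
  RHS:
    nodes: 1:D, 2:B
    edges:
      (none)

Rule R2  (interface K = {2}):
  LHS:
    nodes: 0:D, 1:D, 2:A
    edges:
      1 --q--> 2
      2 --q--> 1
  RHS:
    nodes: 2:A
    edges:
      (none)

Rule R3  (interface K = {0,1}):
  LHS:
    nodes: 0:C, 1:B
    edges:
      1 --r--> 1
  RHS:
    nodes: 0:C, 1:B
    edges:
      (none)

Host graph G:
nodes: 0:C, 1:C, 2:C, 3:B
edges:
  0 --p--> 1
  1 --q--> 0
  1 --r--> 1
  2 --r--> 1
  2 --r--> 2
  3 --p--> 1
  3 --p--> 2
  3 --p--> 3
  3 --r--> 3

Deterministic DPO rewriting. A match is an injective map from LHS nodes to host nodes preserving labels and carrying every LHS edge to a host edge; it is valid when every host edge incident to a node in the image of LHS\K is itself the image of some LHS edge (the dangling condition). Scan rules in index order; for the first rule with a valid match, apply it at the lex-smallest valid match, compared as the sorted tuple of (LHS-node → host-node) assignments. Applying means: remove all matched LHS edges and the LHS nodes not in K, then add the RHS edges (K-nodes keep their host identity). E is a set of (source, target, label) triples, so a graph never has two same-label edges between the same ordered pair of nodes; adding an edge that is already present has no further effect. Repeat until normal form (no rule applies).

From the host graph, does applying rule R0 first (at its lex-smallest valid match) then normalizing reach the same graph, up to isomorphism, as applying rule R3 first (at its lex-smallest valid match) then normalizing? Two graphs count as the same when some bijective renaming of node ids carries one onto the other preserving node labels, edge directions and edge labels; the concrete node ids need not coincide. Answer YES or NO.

Answer: YES

Rewrite trace:
branch R0-first: apply at {0↦3, 1↦0, 2↦1} → |E|=6, then 1 more step(s) → NF |V|=4 |E|=5 V={0:C, 1:C, 2:C, 3:B} E=0-p->1 1-q->0 2-r->1 2-r->2 3-p->2
branch R3-first: apply at {0↦0, 1↦3} → |E|=8, then 1 more step(s) → NF |V|=4 |E|=5 V={0:C, 1:C, 2:C, 3:B} E=0-p->1 1-q->0 2-r->1 2-r->2 3-p->2
graphs isomorphic (equal up to label-preserving node renaming)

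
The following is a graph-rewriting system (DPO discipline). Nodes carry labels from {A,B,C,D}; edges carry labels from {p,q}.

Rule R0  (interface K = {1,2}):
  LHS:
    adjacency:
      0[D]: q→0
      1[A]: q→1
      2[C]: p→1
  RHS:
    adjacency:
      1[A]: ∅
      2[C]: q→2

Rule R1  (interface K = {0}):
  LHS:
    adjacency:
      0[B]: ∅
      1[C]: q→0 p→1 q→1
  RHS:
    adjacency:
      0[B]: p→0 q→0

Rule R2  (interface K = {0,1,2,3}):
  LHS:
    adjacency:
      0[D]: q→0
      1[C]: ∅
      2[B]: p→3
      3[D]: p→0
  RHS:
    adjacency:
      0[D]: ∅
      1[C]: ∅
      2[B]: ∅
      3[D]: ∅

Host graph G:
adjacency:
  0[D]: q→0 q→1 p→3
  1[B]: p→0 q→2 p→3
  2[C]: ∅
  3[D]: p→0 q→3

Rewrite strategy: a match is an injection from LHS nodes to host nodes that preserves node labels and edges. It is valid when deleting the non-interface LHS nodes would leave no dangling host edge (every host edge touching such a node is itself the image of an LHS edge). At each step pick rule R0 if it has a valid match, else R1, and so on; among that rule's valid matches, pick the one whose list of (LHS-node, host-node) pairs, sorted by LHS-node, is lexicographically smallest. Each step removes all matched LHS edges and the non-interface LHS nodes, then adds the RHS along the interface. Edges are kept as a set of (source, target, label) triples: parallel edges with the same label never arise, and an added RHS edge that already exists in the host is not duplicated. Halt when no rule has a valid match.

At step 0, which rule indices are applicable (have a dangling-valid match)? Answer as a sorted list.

R0: no valid match — LHS pattern not found
R1: no valid match — LHS pattern not found
R2: 2 valid matches — {0↦0, 1↦2, 2↦1, 3↦3}, {0↦3, 1↦2, 2↦1, 3↦0}

Answer: [R2]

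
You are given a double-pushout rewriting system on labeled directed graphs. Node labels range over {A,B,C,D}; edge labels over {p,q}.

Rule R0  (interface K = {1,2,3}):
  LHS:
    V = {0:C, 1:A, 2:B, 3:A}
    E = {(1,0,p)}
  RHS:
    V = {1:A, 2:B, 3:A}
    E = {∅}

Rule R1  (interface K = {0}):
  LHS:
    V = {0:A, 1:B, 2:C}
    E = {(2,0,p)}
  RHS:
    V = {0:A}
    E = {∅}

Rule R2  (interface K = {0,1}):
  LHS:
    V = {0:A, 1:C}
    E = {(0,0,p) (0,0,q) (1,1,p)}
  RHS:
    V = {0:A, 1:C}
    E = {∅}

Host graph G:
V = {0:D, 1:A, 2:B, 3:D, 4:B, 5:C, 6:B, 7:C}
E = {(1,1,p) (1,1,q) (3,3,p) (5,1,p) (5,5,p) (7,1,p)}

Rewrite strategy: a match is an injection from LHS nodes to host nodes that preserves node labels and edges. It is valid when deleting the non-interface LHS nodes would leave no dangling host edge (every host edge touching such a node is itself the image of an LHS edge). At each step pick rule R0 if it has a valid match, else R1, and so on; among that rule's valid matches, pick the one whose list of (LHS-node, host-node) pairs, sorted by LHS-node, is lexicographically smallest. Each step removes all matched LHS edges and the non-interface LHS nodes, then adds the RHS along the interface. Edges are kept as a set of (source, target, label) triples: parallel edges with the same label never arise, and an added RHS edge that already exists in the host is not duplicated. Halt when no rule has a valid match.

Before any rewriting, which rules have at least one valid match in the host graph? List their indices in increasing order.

R0: no valid match — LHS pattern not found
R1: 3 valid matches — {0↦1, 1↦2, 2↦7}, {0↦1, 1↦4, 2↦7}, {0↦1, 1↦6, 2↦7}
R2: 1 valid match — {0↦1, 1↦5}

Answer: [R1,R2]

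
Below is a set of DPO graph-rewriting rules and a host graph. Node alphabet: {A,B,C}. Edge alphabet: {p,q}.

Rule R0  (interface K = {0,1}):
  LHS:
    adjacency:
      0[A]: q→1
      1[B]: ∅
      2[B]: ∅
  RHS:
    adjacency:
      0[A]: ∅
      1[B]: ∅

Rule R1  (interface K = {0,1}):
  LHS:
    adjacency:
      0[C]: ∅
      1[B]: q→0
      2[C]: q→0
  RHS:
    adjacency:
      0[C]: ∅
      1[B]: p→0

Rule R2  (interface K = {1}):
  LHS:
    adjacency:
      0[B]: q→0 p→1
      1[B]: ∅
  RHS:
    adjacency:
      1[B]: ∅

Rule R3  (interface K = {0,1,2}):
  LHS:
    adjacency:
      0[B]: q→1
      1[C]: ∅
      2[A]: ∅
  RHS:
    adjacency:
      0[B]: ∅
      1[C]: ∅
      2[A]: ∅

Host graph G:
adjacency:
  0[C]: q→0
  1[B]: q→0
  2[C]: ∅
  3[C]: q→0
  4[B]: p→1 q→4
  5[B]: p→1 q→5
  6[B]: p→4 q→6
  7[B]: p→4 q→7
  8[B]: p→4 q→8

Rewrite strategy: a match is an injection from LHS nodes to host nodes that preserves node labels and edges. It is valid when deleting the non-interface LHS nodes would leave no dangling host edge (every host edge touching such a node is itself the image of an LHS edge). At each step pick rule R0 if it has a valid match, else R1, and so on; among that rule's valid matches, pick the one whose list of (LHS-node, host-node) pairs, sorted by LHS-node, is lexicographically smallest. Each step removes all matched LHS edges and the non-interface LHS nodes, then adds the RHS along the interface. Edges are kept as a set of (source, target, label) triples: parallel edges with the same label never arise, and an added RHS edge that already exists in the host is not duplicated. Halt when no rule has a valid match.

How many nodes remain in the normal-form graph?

[0] host  ⇒  9 nodes, 13 edges  {0-q->0 1-q->0 3-q->0 4-p->1 4-q->4 5-p->1 5-q->5 6-p->4 6-q->6 7-p->4 7-q->7 8-p->4 8-q->8}
[1] R1 @ {0↦0, 1↦1, 2↦3}  ⇒  8 nodes, 12 edges  {0-q->0 1-p->0 4-p->1 4-q->4 5-p->1 5-q->5 6-p->4 6-q->6 7-p->4 7-q->7 8-p->4 8-q->8}
[2] R2 @ {0↦5, 1↦1}  ⇒  7 nodes, 10 edges  {0-q->0 1-p->0 4-p->1 4-q->4 6-p->4 6-q->6 7-p->4 7-q->7 8-p->4 8-q->8}
[3] R2 @ {0↦6, 1↦4}  ⇒  6 nodes, 8 edges  {0-q->0 1-p->0 4-p->1 4-q->4 7-p->4 7-q->7 8-p->4 8-q->8}
[4] R2 @ {0↦7, 1↦4}  ⇒  5 nodes, 6 edges  {0-q->0 1-p->0 4-p->1 4-q->4 8-p->4 8-q->8}
[5] R2 @ {0↦8, 1↦4}  ⇒  4 nodes, 4 edges  {0-q->0 1-p->0 4-p->1 4-q->4}
[6] R2 @ {0↦4, 1↦1}  ⇒  3 nodes, 2 edges  {0-q->0 1-p->0}
final graph: no rule applies after step 6
NF nodes: {0:C, 1:B, 2:C}

Answer: 3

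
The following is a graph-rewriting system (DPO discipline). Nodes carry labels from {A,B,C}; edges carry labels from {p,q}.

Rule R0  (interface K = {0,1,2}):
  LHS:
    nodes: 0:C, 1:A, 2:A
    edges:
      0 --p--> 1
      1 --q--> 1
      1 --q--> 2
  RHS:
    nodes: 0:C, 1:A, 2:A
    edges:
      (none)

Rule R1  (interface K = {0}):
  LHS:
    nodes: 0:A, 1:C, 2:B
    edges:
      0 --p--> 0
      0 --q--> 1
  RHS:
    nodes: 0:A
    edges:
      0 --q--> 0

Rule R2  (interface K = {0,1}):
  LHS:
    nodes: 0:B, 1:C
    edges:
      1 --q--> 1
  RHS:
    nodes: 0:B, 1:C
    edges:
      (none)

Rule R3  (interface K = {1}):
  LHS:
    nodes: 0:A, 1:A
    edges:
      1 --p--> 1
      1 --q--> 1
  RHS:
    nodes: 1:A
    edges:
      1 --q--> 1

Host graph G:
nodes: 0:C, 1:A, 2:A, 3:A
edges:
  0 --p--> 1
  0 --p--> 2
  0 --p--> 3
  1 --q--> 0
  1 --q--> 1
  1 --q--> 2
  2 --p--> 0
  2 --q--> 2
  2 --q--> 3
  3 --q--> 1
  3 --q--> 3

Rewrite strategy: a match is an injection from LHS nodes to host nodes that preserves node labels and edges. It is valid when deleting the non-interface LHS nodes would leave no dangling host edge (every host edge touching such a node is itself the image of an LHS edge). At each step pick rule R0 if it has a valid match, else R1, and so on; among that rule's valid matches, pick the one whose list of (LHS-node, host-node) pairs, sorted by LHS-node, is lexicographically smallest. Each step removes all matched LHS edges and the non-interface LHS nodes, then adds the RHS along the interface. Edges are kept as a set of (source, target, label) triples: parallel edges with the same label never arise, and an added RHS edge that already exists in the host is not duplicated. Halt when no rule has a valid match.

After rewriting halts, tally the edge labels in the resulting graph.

initial: |V|=4 |E|=11  E = 0-p->1 0-p->2 0-p->3 1-q->0 1-q->1 1-q->2 2-p->0 2-q->2 2-q->3 3-q->1 3-q->3
step 1: apply R0 at {0↦0, 1↦1, 2↦2}  → |V|=4 |E|=8  E = 0-p->2 0-p->3 1-q->0 2-p->0 2-q->2 2-q->3 3-q->1 3-q->3
step 2: apply R0 at {0↦0, 1↦2, 2↦3}  → |V|=4 |E|=5  E = 0-p->3 1-q->0 2-p->0 3-q->1 3-q->3
step 3: apply R0 at {0↦0, 1↦3, 2↦1}  → |V|=4 |E|=2  E = 1-q->0 2-p->0
normal form: no rule applies after step 3
NF edges: [(1, 0, 'q'), (2, 0, 'p')]

Answer: p:1 q:1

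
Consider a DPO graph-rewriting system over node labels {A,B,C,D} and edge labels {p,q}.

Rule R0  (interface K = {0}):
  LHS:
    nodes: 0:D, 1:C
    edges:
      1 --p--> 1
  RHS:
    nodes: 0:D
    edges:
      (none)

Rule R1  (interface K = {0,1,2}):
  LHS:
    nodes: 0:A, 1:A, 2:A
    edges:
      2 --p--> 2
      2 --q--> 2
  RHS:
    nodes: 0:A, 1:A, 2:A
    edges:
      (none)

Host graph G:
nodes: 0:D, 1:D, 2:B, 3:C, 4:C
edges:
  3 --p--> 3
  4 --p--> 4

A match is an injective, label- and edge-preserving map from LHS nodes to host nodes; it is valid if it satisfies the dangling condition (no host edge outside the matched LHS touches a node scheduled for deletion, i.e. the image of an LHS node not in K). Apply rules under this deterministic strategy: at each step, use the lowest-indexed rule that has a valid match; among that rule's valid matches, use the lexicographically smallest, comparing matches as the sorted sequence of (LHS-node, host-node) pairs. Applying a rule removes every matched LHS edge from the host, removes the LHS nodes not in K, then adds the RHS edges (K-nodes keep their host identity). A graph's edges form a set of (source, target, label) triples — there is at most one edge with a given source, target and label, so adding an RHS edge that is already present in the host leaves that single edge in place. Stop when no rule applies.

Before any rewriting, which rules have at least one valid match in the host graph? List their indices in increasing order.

R0: 4 valid matches — {0↦0, 1↦3}, {0↦0, 1↦4}, {0↦1, 1↦3} (+1 more)
R1: no valid match — LHS pattern not found

Answer: [R0]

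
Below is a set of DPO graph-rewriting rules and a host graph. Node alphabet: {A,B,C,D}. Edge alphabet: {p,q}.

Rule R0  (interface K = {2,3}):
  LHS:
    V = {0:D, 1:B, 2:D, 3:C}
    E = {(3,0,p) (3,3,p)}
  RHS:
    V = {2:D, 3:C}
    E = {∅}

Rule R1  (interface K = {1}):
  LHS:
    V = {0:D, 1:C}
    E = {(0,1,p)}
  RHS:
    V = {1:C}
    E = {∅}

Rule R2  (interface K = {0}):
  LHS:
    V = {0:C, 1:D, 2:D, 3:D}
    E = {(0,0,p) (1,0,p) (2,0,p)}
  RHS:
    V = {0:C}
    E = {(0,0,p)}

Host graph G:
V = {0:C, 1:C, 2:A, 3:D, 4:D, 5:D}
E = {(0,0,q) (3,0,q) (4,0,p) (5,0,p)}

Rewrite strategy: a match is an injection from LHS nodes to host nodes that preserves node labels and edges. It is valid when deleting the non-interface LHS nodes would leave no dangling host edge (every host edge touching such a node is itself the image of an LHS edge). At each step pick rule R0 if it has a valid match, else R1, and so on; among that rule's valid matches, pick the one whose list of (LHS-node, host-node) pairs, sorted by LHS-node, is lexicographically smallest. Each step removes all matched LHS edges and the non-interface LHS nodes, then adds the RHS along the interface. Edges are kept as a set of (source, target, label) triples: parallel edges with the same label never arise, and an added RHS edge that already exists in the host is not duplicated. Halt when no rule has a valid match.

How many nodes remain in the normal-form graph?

start.  V:6 E:4  edges: 0-q->0 3-q->0 4-p->0 5-p->0
1. fire R1 via {0↦4, 1↦0}  →  V:5 E:3  edges: 0-q->0 3-q->0 5-p->0
2. fire R1 via {0↦5, 1↦0}  →  V:4 E:2  edges: 0-q->0 3-q->0
halt: no rule applies after step 2
NF nodes: {0:C, 1:C, 2:A, 3:D}

Answer: 4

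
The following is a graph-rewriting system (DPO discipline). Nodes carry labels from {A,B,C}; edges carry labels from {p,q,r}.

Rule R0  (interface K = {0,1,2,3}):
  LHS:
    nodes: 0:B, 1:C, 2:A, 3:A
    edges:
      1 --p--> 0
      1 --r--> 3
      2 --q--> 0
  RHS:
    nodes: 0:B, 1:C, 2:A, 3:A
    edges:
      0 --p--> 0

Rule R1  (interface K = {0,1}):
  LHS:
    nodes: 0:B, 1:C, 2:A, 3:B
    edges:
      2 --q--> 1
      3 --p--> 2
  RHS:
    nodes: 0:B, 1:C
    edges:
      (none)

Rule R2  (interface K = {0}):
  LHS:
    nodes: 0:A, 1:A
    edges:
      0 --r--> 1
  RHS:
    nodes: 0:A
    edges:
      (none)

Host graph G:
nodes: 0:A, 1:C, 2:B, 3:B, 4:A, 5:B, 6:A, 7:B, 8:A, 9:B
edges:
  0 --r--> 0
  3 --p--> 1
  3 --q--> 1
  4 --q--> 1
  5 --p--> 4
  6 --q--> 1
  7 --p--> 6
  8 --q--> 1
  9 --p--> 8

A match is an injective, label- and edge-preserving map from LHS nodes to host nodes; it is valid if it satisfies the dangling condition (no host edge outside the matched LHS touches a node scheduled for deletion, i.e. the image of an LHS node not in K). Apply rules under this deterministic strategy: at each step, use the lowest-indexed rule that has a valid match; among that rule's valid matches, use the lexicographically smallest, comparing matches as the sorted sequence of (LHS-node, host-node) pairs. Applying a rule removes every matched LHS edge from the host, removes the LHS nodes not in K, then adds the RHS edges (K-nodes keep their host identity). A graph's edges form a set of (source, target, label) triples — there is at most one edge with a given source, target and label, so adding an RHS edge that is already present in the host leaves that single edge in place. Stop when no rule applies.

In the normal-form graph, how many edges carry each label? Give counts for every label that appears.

[0] host  ⇒  10 nodes, 9 edges  {0-r->0 3-p->1 3-q->1 4-q->1 5-p->4 6-q->1 7-p->6 8-q->1 9-p->8}
[1] R1 @ {0↦2, 1↦1, 2↦4, 3↦5}  ⇒  8 nodes, 7 edges  {0-r->0 3-p->1 3-q->1 6-q->1 7-p->6 8-q->1 9-p->8}
[2] R1 @ {0↦2, 1↦1, 2↦6, 3↦7}  ⇒  6 nodes, 5 edges  {0-r->0 3-p->1 3-q->1 8-q->1 9-p->8}
[3] R1 @ {0↦2, 1↦1, 2↦8, 3↦9}  ⇒  4 nodes, 3 edges  {0-r->0 3-p->1 3-q->1}
halt: no rule applies after step 3
NF edges: [(0, 0, 'r'), (3, 1, 'p'), (3, 1, 'q')]

Answer: p:1 q:1 r:1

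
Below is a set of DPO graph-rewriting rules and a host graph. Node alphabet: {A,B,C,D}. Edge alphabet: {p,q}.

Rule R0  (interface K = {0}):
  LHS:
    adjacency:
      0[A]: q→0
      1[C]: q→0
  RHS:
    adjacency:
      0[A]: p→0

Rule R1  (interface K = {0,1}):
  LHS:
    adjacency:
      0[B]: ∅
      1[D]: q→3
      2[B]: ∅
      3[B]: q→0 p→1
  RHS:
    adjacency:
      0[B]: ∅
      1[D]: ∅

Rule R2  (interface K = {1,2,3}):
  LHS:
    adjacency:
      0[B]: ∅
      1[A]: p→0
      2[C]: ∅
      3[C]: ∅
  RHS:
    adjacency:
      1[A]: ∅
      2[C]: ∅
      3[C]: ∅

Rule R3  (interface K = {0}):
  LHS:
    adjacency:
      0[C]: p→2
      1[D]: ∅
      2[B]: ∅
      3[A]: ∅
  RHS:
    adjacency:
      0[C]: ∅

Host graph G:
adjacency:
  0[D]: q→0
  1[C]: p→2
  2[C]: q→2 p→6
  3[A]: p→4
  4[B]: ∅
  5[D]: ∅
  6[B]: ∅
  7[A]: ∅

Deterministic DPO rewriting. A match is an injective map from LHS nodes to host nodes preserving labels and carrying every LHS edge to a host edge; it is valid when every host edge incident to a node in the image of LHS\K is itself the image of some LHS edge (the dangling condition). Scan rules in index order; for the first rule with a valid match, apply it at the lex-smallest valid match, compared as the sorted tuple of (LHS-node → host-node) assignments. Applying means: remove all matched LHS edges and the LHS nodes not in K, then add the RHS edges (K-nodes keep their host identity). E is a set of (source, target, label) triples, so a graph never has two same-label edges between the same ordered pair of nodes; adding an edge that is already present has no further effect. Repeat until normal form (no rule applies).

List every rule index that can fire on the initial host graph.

Answer: [R2,R3]

Derivation:
R0: no valid match — LHS pattern not found
R1: no valid match — LHS pattern not found
R2: 2 valid matches — {0↦4, 1↦3, 2↦1, 3↦2}, {0↦4, 1↦3, 2↦2, 3↦1}
R3: 1 valid match — {0↦2, 1↦5, 2↦6, 3↦7}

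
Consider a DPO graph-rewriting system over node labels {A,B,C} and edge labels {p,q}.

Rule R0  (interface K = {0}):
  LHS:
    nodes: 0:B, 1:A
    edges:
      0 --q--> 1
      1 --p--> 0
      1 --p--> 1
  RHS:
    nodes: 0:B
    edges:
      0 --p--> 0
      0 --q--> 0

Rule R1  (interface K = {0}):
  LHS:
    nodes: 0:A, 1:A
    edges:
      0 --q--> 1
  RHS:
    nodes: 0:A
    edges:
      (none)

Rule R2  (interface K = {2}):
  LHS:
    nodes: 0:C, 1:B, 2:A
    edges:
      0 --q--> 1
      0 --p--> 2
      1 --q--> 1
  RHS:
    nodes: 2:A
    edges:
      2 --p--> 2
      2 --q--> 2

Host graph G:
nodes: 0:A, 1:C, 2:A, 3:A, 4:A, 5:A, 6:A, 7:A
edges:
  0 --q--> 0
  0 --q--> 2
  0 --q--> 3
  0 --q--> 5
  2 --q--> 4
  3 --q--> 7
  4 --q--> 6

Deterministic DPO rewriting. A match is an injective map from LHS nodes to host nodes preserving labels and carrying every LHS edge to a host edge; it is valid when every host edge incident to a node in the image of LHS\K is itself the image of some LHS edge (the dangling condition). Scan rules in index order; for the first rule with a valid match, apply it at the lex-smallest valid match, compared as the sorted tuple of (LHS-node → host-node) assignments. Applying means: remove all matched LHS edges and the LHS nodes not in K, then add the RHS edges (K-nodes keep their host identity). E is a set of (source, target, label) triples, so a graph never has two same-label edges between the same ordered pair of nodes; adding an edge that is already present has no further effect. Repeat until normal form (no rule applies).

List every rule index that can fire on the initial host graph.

Answer: [R1]

Rewrite trace:
R0: no valid match — LHS pattern not found
R1: 3 valid matches — {0↦0, 1↦5}, {0↦3, 1↦7}, {0↦4, 1↦6}
R2: no valid match — LHS pattern not found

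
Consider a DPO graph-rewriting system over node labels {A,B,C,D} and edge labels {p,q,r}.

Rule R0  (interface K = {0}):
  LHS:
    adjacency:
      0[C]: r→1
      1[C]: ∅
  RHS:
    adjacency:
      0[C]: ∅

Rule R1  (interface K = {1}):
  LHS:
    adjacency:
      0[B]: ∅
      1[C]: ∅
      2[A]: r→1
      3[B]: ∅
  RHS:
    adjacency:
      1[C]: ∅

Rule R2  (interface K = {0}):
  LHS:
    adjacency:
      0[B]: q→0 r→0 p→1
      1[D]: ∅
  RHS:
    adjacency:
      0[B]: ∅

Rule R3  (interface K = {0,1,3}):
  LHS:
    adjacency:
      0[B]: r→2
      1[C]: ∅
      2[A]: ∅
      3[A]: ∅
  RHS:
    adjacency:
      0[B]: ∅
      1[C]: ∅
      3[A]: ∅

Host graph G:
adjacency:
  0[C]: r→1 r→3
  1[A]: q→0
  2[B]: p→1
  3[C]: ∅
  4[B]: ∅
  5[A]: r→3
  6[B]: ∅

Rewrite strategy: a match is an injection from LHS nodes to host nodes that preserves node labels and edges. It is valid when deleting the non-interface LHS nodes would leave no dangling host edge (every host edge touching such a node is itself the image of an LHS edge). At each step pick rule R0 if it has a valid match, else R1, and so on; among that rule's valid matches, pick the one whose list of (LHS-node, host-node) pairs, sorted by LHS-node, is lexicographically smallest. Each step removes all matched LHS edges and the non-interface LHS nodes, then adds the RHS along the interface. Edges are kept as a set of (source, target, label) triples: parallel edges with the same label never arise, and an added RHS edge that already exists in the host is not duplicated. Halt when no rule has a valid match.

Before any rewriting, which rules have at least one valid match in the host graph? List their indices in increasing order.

R0: no valid match — 1 raw match, all fail dangling condition
R1: 2 valid matches — {0↦4, 1↦3, 2↦5, 3↦6}, {0↦6, 1↦3, 2↦5, 3↦4}
R2: no valid match — LHS pattern not found
R3: no valid match — LHS pattern not found

Answer: [R1]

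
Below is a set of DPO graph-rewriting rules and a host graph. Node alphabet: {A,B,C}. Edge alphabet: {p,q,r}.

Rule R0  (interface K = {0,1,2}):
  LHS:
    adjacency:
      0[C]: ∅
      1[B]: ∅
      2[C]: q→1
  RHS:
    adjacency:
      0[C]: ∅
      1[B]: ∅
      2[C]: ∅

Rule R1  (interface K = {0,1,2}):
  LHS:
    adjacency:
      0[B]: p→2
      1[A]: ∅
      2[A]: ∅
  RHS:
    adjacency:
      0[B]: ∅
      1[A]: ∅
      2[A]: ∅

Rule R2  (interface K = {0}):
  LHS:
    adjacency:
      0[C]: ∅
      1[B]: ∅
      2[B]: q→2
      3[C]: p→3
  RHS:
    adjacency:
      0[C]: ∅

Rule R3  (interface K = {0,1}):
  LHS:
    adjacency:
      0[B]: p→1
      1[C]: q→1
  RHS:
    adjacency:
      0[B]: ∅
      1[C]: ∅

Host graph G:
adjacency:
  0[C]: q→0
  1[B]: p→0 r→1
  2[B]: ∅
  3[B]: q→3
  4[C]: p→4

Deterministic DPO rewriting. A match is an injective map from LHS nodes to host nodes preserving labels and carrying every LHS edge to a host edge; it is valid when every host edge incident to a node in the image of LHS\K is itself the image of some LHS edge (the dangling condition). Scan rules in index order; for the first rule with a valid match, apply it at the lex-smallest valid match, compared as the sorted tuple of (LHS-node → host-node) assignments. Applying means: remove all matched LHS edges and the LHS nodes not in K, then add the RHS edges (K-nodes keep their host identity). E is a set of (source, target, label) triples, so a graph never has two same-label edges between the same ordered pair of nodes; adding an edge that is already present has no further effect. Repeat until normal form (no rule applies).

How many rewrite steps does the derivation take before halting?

Answer: 2

Rewrite trace:
initial: |V|=5 |E|=5  E = 0-q->0 1-p->0 1-r->1 3-q->3 4-p->4
step 1: apply R2 at {0↦0, 1↦2, 2↦3, 3↦4}  → |V|=2 |E|=3  E = 0-q->0 1-p->0 1-r->1
step 2: apply R3 at {0↦1, 1↦0}  → |V|=2 |E|=1  E = 1-r->1
final graph: no rule applies after step 2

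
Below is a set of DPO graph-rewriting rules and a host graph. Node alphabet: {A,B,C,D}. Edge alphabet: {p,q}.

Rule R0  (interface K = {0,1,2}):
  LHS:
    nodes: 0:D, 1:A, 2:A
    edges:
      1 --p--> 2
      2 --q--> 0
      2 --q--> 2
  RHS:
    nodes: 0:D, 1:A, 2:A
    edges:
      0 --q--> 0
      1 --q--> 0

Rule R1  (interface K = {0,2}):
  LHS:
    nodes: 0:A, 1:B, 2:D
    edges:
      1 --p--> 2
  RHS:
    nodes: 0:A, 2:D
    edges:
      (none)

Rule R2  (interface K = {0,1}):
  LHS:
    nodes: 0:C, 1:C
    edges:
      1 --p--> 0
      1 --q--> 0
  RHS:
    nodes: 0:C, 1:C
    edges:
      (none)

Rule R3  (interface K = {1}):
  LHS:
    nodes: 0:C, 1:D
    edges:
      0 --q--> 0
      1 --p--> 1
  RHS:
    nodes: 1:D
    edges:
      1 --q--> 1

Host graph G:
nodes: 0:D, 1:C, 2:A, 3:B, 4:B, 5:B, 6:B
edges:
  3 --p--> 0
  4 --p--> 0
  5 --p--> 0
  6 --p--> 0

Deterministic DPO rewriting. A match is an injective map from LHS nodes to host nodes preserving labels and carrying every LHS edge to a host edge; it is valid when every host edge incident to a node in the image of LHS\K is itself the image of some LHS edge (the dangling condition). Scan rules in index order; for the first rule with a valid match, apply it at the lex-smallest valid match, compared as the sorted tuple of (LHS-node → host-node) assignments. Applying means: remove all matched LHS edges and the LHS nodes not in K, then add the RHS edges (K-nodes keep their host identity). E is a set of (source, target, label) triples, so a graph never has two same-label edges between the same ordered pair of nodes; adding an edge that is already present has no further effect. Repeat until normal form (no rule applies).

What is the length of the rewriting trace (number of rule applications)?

Answer: 4

Rewrite trace:
[0] host  ⇒  7 nodes, 4 edges  {3-p->0 4-p->0 5-p->0 6-p->0}
[1] R1 @ {0↦2, 1↦3, 2↦0}  ⇒  6 nodes, 3 edges  {4-p->0 5-p->0 6-p->0}
[2] R1 @ {0↦2, 1↦4, 2↦0}  ⇒  5 nodes, 2 edges  {5-p->0 6-p->0}
[3] R1 @ {0↦2, 1↦5, 2↦0}  ⇒  4 nodes, 1 edges  {6-p->0}
[4] R1 @ {0↦2, 1↦6, 2↦0}  ⇒  3 nodes, 0 edges  {∅}
halt: no rule applies after step 4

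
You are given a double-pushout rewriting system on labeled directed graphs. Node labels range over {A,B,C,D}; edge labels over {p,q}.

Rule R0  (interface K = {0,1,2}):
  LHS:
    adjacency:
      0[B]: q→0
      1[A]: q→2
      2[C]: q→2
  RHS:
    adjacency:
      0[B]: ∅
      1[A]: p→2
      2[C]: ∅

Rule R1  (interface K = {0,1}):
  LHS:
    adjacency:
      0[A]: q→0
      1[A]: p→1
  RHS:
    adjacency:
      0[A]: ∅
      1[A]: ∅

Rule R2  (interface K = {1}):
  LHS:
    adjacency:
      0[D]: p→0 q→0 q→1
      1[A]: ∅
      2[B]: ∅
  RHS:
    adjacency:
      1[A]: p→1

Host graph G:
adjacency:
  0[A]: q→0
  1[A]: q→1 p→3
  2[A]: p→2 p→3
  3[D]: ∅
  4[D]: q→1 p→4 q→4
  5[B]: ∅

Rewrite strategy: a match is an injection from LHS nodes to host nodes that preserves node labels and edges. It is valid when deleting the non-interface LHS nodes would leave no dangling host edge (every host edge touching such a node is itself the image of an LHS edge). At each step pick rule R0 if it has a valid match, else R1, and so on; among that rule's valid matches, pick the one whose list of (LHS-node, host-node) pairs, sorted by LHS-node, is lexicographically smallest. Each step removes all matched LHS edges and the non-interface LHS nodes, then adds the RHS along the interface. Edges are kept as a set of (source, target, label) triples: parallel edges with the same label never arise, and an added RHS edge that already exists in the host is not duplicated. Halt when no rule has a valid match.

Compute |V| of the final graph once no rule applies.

Answer: 4

Derivation:
start.  V:6 E:8  edges: 0-q->0 1-q->1 1-p->3 2-p->2 2-p->3 4-q->1 4-p->4 4-q->4
1. fire R1 via {0↦0, 1↦2}  →  V:6 E:6  edges: 1-q->1 1-p->3 2-p->3 4-q->1 4-p->4 4-q->4
2. fire R2 via {0↦4, 1↦1, 2↦5}  →  V:4 E:4  edges: 1-p->1 1-q->1 1-p->3 2-p->3
halt: no rule applies after step 2
NF nodes: {0:A, 1:A, 2:A, 3:D}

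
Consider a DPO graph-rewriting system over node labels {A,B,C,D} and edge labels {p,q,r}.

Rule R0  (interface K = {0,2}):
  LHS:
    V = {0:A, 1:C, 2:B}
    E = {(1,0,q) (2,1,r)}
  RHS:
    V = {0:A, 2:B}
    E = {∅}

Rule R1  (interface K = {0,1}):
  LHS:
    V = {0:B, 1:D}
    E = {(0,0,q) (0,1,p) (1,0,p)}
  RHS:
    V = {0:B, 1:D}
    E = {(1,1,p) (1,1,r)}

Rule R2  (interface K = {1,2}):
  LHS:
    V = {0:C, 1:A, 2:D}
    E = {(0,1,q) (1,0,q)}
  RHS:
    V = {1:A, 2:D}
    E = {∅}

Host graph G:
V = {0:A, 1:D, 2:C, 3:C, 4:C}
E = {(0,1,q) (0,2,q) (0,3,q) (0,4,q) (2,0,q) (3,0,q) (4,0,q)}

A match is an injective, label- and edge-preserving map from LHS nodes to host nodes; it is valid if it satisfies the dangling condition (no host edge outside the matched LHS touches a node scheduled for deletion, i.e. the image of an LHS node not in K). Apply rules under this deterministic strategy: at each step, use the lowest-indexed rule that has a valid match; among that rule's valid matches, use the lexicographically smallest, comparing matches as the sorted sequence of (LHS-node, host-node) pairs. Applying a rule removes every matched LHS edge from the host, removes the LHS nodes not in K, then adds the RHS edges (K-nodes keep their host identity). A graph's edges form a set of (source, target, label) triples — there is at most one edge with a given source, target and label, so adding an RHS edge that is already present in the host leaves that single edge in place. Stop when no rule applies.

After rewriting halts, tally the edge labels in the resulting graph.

Answer: q:1

Steps:
start.  V:5 E:7  edges: 0-q->1 0-q->2 0-q->3 0-q->4 2-q->0 3-q->0 4-q->0
1. fire R2 via {0↦2, 1↦0, 2↦1}  →  V:4 E:5  edges: 0-q->1 0-q->3 0-q->4 3-q->0 4-q->0
2. fire R2 via {0↦3, 1↦0, 2↦1}  →  V:3 E:3  edges: 0-q->1 0-q->4 4-q->0
3. fire R2 via {0↦4, 1↦0, 2↦1}  →  V:2 E:1  edges: 0-q->1
halt: no rule applies after step 3
NF edges: [(0, 1, 'q')]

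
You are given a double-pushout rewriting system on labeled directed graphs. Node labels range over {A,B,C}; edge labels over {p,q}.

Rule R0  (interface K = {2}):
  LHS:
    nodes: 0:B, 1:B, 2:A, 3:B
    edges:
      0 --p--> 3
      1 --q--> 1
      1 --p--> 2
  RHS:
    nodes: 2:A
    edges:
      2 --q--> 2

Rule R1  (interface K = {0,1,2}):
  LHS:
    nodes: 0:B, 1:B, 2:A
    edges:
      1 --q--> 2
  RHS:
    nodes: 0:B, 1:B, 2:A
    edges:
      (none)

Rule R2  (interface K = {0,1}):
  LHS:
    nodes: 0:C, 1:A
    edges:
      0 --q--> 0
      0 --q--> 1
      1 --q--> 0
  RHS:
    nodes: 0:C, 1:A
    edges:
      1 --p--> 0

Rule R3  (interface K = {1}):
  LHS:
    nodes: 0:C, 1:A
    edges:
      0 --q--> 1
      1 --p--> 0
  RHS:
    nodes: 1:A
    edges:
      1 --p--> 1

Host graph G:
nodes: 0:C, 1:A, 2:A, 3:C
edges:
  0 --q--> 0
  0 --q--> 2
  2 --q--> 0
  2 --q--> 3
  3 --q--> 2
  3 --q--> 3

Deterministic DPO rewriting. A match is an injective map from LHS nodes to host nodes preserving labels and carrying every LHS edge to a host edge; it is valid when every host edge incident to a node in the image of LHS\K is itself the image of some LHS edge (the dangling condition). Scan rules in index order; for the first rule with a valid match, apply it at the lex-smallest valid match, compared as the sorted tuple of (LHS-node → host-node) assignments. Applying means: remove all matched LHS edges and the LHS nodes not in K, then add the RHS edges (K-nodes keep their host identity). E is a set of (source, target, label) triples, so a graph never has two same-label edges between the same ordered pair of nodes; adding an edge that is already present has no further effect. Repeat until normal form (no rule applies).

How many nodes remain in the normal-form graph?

[0] host  ⇒  4 nodes, 6 edges  {0-q->0 0-q->2 2-q->0 2-q->3 3-q->2 3-q->3}
[1] R2 @ {0↦0, 1↦2}  ⇒  4 nodes, 4 edges  {2-p->0 2-q->3 3-q->2 3-q->3}
[2] R2 @ {0↦3, 1↦2}  ⇒  4 nodes, 2 edges  {2-p->0 2-p->3}
final graph: no rule applies after step 2
NF nodes: {0:C, 1:A, 2:A, 3:C}

Answer: 4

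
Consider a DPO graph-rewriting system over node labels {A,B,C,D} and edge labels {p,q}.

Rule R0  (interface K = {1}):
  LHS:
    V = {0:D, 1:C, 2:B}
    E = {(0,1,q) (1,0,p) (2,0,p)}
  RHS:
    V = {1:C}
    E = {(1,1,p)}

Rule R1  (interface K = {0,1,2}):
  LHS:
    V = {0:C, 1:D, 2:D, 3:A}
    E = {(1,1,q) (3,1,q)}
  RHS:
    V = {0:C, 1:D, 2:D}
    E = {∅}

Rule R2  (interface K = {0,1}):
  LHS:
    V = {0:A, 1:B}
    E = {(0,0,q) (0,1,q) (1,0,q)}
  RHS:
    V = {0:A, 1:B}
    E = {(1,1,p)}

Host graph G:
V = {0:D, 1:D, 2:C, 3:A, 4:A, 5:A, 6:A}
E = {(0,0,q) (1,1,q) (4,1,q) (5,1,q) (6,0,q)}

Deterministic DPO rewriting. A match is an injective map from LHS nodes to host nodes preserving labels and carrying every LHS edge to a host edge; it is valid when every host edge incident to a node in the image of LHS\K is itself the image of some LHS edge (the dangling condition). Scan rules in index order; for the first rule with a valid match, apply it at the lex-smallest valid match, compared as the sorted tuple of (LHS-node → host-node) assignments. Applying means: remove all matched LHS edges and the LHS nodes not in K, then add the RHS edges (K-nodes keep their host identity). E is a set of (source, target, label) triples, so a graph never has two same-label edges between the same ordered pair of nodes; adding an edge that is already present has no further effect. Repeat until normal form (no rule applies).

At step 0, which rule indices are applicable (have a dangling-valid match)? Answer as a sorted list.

Answer: [R1]

Rewrite trace:
R0: no valid match — LHS pattern not found
R1: 3 valid matches — {0↦2, 1↦0, 2↦1, 3↦6}, {0↦2, 1↦1, 2↦0, 3↦4}, {0↦2, 1↦1, 2↦0, 3↦5}
R2: no valid match — LHS pattern not found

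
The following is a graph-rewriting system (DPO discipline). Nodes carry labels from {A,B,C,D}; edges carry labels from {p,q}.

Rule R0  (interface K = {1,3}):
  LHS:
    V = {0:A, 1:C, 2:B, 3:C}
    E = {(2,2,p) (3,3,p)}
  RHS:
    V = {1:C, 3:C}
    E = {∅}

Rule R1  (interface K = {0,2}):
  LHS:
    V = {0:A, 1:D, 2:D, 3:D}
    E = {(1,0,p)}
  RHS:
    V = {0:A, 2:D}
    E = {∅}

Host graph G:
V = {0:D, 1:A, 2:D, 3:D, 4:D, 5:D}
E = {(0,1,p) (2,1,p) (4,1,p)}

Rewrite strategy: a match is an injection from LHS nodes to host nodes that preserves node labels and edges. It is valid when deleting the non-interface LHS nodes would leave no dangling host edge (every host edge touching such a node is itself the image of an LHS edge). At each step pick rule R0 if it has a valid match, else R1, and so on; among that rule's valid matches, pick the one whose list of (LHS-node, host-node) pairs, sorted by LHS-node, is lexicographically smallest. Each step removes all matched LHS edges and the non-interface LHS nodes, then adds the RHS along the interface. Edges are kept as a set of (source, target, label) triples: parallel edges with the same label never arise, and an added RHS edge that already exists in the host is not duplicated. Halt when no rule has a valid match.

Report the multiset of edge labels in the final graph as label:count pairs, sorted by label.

Answer: p:1

Steps:
[0] host  ⇒  6 nodes, 3 edges  {0-p->1 2-p->1 4-p->1}
[1] R1 @ {0↦1, 1↦0, 2↦2, 3↦3}  ⇒  4 nodes, 2 edges  {2-p->1 4-p->1}
[2] R1 @ {0↦1, 1↦2, 2↦4, 3↦5}  ⇒  2 nodes, 1 edges  {4-p->1}
final graph: no rule applies after step 2
NF edges: [(4, 1, 'p')]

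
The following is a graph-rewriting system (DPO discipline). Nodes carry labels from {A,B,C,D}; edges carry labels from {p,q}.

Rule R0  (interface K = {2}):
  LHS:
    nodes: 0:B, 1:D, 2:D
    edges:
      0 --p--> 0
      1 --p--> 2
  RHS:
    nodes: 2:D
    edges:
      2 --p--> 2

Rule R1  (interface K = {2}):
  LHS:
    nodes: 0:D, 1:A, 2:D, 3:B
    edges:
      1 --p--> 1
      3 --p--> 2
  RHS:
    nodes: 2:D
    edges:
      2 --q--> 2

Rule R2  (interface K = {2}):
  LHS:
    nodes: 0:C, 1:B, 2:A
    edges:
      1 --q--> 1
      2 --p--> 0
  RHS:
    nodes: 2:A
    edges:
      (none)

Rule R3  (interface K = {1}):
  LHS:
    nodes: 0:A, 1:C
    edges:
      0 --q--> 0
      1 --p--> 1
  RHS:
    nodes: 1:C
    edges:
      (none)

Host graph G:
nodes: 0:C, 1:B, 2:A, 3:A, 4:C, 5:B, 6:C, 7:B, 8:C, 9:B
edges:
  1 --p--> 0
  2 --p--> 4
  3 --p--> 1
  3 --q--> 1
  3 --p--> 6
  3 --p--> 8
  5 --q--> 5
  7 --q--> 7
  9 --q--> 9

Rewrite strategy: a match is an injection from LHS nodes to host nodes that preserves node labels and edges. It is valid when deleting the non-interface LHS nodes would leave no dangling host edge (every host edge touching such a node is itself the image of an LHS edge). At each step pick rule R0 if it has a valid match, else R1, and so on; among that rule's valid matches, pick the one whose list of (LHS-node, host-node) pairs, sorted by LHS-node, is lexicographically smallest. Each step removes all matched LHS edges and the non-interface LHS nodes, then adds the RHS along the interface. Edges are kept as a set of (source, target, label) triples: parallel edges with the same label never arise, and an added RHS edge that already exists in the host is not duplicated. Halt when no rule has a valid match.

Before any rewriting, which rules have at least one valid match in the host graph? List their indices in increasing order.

R0: no valid match — LHS pattern not found
R1: no valid match — LHS pattern not found
R2: 9 valid matches — {0↦4, 1↦5, 2↦2}, {0↦4, 1↦7, 2↦2}, {0↦4, 1↦9, 2↦2} (+6 more)
R3: no valid match — LHS pattern not found

Answer: [R2]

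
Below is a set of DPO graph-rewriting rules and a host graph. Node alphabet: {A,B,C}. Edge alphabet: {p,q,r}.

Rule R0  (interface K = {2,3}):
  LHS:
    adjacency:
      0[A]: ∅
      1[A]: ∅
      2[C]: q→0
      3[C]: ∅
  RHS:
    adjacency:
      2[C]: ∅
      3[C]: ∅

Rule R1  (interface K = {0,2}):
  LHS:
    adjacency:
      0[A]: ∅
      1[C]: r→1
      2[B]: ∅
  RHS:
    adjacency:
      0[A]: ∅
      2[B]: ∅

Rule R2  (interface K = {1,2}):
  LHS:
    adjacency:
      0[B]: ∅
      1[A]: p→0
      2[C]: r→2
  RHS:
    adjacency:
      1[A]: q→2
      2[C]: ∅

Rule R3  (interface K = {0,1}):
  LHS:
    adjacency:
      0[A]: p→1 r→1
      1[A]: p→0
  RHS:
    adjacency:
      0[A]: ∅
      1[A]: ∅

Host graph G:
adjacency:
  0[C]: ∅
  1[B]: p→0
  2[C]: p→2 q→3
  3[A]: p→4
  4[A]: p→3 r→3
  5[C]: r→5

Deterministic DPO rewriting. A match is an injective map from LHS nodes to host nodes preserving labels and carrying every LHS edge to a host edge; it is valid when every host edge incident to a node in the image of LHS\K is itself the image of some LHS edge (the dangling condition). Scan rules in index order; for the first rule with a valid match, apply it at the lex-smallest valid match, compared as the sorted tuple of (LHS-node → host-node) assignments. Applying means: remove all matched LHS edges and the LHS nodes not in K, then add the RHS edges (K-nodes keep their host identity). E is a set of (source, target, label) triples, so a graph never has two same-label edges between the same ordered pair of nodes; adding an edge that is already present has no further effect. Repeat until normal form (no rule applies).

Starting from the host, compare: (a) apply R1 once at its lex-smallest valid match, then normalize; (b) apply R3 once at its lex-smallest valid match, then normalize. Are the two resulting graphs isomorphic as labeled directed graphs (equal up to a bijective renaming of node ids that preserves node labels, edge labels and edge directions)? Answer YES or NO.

Answer: NO

Rewrite trace:
branch R1-first: apply at {0↦3, 1↦5, 2↦1} → |E|=6, then 2 more step(s) → NF |V|=3 |E|=2 V={0:C, 1:B, 2:C} E=1-p->0 2-p->2
branch R3-first: apply at {0↦4, 1↦3} → |E|=4, then 1 more step(s) → NF |V|=4 |E|=3 V={0:C, 1:B, 2:C, 5:C} E=1-p->0 2-p->2 5-r->5
graphs not isomorphic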